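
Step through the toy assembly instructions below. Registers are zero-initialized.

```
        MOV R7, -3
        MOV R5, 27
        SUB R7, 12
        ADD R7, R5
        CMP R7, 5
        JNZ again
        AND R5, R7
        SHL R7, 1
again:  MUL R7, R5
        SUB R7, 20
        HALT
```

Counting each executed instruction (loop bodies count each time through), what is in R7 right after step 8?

after MOV R7, -3: R7=-3
after MOV R5, 27: R5=27
after SUB R7, 12: R7=(-3)-12=-15
after ADD R7, R5: R7=(-15)+27=12
CMP R7, 5  (cmp 12,5)
JNZ again: taken
after MUL R7, R5: R7=12*27=324
after SUB R7, 20: R7=324-20=304
After step 8: R7 = 304.

304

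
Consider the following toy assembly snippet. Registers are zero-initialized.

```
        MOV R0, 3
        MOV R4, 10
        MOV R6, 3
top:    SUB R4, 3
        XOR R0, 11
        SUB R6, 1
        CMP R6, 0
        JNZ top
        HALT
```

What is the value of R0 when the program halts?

R0=3
R4=10
R6=3
R4=10-3=7
R0=3^11=8
R6=3-1=2
CMP R6, 0  (cmp 2,0)
JNZ top: taken
R4=7-3=4
R0=8^11=3
R6=2-1=1
CMP R6, 0  (cmp 1,0)
JNZ top: taken
R4=4-3=1
R0=3^11=8
R6=1-1=0
CMP R6, 0  (cmp 0,0)
JNZ top: not taken
halt.

8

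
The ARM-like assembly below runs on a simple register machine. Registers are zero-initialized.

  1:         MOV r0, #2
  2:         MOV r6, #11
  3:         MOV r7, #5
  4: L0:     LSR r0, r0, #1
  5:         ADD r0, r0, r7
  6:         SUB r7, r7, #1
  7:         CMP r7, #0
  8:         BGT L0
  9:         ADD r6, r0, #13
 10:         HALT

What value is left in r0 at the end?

after MOV r0, #2: r0=2
after MOV r6, #11: r6=11
after MOV r7, #5: r7=5
after LSR r0, r0, #1: r0=2>>1=1
after ADD r0, r0, r7: r0=1+5=6
after SUB r7, r7, #1: r7=5-1=4
CMP r7, #0  (cmp 4,0)
BGT L0: taken
after LSR r0, r0, #1: r0=6>>1=3
after ADD r0, r0, r7: r0=3+4=7
after SUB r7, r7, #1: r7=4-1=3
CMP r7, #0  (cmp 3,0)
BGT L0: taken
after LSR r0, r0, #1: r0=7>>1=3
after ADD r0, r0, r7: r0=3+3=6
after SUB r7, r7, #1: r7=3-1=2
CMP r7, #0  (cmp 2,0)
BGT L0: taken
after LSR r0, r0, #1: r0=6>>1=3
after ADD r0, r0, r7: r0=3+2=5
after SUB r7, r7, #1: r7=2-1=1
CMP r7, #0  (cmp 1,0)
BGT L0: taken
after LSR r0, r0, #1: r0=5>>1=2
after ADD r0, r0, r7: r0=2+1=3
after SUB r7, r7, #1: r7=1-1=0
CMP r7, #0  (cmp 0,0)
BGT L0: not taken
after ADD r6, r0, #13: r6=3+13=16
halt.

3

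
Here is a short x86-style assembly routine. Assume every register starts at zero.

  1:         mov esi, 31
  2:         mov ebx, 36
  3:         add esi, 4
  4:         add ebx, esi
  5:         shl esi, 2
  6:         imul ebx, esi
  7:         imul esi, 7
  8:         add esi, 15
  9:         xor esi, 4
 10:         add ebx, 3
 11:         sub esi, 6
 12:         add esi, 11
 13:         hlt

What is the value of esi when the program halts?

after mov esi, 31: esi=31
after mov ebx, 36: ebx=36
after add esi, 4: esi=31+4=35
after add ebx, esi: ebx=36+35=71
after shl esi, 2: esi=35<<2=140
after imul ebx, esi: ebx=71*140=9940
after imul esi, 7: esi=140*7=980
after add esi, 15: esi=980+15=995
after xor esi, 4: esi=995^4=999
after add ebx, 3: ebx=9940+3=9943
after sub esi, 6: esi=999-6=993
after add esi, 11: esi=993+11=1004
halt.

1004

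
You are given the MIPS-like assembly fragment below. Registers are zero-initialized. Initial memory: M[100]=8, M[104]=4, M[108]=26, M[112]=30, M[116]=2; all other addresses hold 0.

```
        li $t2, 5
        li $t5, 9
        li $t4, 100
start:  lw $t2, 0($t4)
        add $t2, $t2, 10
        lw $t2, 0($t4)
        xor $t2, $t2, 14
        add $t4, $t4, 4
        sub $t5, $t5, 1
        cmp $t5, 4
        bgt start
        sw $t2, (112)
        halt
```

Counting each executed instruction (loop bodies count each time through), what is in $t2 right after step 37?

$t2=5
$t5=9
$t4=100
$t2=M[100]=8
$t2=8+10=18
$t2=M[100]=8
$t2=8^14=6
$t4=100+4=104
$t5=9-1=8
cmp $t5, 4  (cmp 8,4)
bgt start: taken
$t2=M[104]=4
$t2=4+10=14
$t2=M[104]=4
$t2=4^14=10
$t4=104+4=108
$t5=8-1=7
cmp $t5, 4  (cmp 7,4)
bgt start: taken
$t2=M[108]=26
$t2=26+10=36
$t2=M[108]=26
$t2=26^14=20
$t4=108+4=112
$t5=7-1=6
cmp $t5, 4  (cmp 6,4)
bgt start: taken
$t2=M[112]=30
$t2=30+10=40
$t2=M[112]=30
$t2=30^14=16
$t4=112+4=116
$t5=6-1=5
cmp $t5, 4  (cmp 5,4)
bgt start: taken
$t2=M[116]=2
$t2=2+10=12
After step 37: $t2 = 12.

12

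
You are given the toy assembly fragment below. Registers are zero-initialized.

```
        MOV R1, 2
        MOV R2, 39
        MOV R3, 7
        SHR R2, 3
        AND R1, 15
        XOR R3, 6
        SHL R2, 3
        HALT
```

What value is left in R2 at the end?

32

after MOV R1, 2: R1=2
after MOV R2, 39: R2=39
after MOV R3, 7: R3=7
after SHR R2, 3: R2=39>>3=4
after AND R1, 15: R1=2&15=2
after XOR R3, 6: R3=7^6=1
after SHL R2, 3: R2=4<<3=32
halt.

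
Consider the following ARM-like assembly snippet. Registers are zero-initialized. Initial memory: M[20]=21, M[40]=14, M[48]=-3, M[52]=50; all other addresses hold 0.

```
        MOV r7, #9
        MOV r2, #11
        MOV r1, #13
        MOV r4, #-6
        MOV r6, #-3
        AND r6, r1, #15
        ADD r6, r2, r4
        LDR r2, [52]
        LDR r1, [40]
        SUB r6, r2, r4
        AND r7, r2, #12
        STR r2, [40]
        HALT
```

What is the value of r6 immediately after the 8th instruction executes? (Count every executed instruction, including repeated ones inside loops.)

5

after MOV r7, #9: r7=9
after MOV r2, #11: r2=11
after MOV r1, #13: r1=13
after MOV r4, #-6: r4=-6
after MOV r6, #-3: r6=-3
after AND r6, r1, #15: r6=13&15=13
after ADD r6, r2, r4: r6=11+(-6)=5
after LDR r2, [52]: r2=M[52]=50
After step 8: r6 = 5.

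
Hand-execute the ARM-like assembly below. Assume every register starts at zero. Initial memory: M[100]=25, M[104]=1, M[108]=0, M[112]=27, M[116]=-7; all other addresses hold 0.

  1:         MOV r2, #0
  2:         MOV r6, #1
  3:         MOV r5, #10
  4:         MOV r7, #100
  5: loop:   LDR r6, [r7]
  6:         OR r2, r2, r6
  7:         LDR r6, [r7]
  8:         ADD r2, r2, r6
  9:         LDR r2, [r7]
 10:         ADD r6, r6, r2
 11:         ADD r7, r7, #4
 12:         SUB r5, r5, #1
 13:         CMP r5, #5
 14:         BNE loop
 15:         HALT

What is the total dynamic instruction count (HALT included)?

55

MOV r2, #0 → r2=0
MOV r6, #1 → r6=1
MOV r5, #10 → r5=10
MOV r7, #100 → r7=100
LDR r6, [r7] → r6=M[100]=25
OR r2, r2, r6 → r2=0|25=25
LDR r6, [r7] → r6=M[100]=25
ADD r2, r2, r6 → r2=25+25=50
LDR r2, [r7] → r2=M[100]=25
ADD r6, r6, r2 → r6=25+25=50
ADD r7, r7, #4 → r7=100+4=104
SUB r5, r5, #1 → r5=10-1=9
CMP r5, #5  (cmp 9,5)
BNE loop: taken
LDR r6, [r7] → r6=M[104]=1
OR r2, r2, r6 → r2=25|1=25
LDR r6, [r7] → r6=M[104]=1
ADD r2, r2, r6 → r2=25+1=26
LDR r2, [r7] → r2=M[104]=1
ADD r6, r6, r2 → r6=1+1=2
ADD r7, r7, #4 → r7=104+4=108
SUB r5, r5, #1 → r5=9-1=8
CMP r5, #5  (cmp 8,5)
BNE loop: taken
LDR r6, [r7] → r6=M[108]=0
OR r2, r2, r6 → r2=1|0=1
LDR r6, [r7] → r6=M[108]=0
ADD r2, r2, r6 → r2=1+0=1
LDR r2, [r7] → r2=M[108]=0
ADD r6, r6, r2 → r6=0+0=0
ADD r7, r7, #4 → r7=108+4=112
SUB r5, r5, #1 → r5=8-1=7
CMP r5, #5  (cmp 7,5)
BNE loop: taken
LDR r6, [r7] → r6=M[112]=27
OR r2, r2, r6 → r2=0|27=27
LDR r6, [r7] → r6=M[112]=27
ADD r2, r2, r6 → r2=27+27=54
LDR r2, [r7] → r2=M[112]=27
ADD r6, r6, r2 → r6=27+27=54
ADD r7, r7, #4 → r7=112+4=116
SUB r5, r5, #1 → r5=7-1=6
CMP r5, #5  (cmp 6,5)
BNE loop: taken
LDR r6, [r7] → r6=M[116]=-7
OR r2, r2, r6 → r2=27|(-7)=-5
LDR r6, [r7] → r6=M[116]=-7
ADD r2, r2, r6 → r2=(-5)+(-7)=-12
LDR r2, [r7] → r2=M[116]=-7
ADD r6, r6, r2 → r6=(-7)+(-7)=-14
ADD r7, r7, #4 → r7=116+4=120
SUB r5, r5, #1 → r5=6-1=5
CMP r5, #5  (cmp 5,5)
BNE loop: not taken
halt.
Total executed instructions: 55.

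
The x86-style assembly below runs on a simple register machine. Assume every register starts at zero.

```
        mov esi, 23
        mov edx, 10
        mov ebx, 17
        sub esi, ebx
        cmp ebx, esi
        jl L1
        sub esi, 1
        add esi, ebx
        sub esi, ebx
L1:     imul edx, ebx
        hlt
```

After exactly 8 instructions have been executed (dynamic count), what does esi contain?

22

mov esi, 23 → esi=23
mov edx, 10 → edx=10
mov ebx, 17 → ebx=17
sub esi, ebx → esi=23-17=6
cmp ebx, esi  (cmp 17,6)
jl L1: not taken
sub esi, 1 → esi=6-1=5
add esi, ebx → esi=5+17=22
After step 8: esi = 22.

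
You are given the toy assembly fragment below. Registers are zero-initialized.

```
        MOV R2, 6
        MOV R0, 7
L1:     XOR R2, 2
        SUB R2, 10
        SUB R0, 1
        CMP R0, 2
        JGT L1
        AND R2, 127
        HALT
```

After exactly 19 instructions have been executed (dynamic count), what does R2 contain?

-42

MOV R2, 6 → R2=6
MOV R0, 7 → R0=7
XOR R2, 2 → R2=6^2=4
SUB R2, 10 → R2=4-10=-6
SUB R0, 1 → R0=7-1=6
CMP R0, 2  (cmp 6,2)
JGT L1: taken
XOR R2, 2 → R2=(-6)^2=-8
SUB R2, 10 → R2=(-8)-10=-18
SUB R0, 1 → R0=6-1=5
CMP R0, 2  (cmp 5,2)
JGT L1: taken
XOR R2, 2 → R2=(-18)^2=-20
SUB R2, 10 → R2=(-20)-10=-30
SUB R0, 1 → R0=5-1=4
CMP R0, 2  (cmp 4,2)
JGT L1: taken
XOR R2, 2 → R2=(-30)^2=-32
SUB R2, 10 → R2=(-32)-10=-42
After step 19: R2 = -42.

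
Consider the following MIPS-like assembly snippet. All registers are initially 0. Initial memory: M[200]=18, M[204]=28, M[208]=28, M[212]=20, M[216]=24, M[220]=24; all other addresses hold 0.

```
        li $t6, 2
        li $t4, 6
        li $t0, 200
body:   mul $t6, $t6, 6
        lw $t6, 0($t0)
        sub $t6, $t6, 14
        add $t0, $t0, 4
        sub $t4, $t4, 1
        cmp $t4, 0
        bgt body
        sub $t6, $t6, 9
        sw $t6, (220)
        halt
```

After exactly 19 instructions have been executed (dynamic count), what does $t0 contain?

after li $t6, 2: $t6=2
after li $t4, 6: $t4=6
after li $t0, 200: $t0=200
after mul $t6, $t6, 6: $t6=2*6=12
after lw $t6, 0($t0): $t6=M[200]=18
after sub $t6, $t6, 14: $t6=18-14=4
after add $t0, $t0, 4: $t0=200+4=204
after sub $t4, $t4, 1: $t4=6-1=5
cmp $t4, 0  (cmp 5,0)
bgt body: taken
after mul $t6, $t6, 6: $t6=4*6=24
after lw $t6, 0($t0): $t6=M[204]=28
after sub $t6, $t6, 14: $t6=28-14=14
after add $t0, $t0, 4: $t0=204+4=208
after sub $t4, $t4, 1: $t4=5-1=4
cmp $t4, 0  (cmp 4,0)
bgt body: taken
after mul $t6, $t6, 6: $t6=14*6=84
after lw $t6, 0($t0): $t6=M[208]=28
After step 19: $t0 = 208.

208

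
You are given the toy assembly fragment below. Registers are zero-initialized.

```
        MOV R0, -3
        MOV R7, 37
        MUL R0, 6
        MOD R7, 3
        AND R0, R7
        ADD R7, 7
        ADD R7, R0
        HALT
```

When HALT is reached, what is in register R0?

R0=-3
R7=37
R0=(-3)*6=-18
R7=37%3=1
R0=(-18)&1=0
R7=1+7=8
R7=8+0=8
halt.

0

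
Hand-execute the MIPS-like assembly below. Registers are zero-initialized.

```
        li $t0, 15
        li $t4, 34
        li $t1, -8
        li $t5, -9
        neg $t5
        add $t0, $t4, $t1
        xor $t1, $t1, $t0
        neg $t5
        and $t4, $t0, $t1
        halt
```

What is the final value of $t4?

li $t0, 15 → $t0=15
li $t4, 34 → $t4=34
li $t1, -8 → $t1=-8
li $t5, -9 → $t5=-9
neg $t5 → $t5=-(-9)=9
add $t0, $t4, $t1 → $t0=34+(-8)=26
xor $t1, $t1, $t0 → $t1=(-8)^26=-30
neg $t5 → $t5=-(9)=-9
and $t4, $t0, $t1 → $t4=26&(-30)=2
halt.

2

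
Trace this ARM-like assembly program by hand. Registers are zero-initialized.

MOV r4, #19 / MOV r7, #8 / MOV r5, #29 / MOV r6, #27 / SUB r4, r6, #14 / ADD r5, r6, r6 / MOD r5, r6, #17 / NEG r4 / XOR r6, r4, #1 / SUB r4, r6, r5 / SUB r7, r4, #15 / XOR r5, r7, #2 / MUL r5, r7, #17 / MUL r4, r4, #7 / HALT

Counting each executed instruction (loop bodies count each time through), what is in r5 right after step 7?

r4=19
r7=8
r5=29
r6=27
r4=27-14=13
r5=27+27=54
r5=27%17=10
After step 7: r5 = 10.

10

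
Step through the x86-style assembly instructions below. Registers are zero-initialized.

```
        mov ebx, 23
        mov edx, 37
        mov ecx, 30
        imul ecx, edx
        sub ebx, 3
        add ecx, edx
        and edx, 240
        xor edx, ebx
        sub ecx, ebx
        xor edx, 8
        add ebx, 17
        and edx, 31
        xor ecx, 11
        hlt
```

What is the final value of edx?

mov ebx, 23 → ebx=23
mov edx, 37 → edx=37
mov ecx, 30 → ecx=30
imul ecx, edx → ecx=30*37=1110
sub ebx, 3 → ebx=23-3=20
add ecx, edx → ecx=1110+37=1147
and edx, 240 → edx=37&240=32
xor edx, ebx → edx=32^20=52
sub ecx, ebx → ecx=1147-20=1127
xor edx, 8 → edx=52^8=60
add ebx, 17 → ebx=20+17=37
and edx, 31 → edx=60&31=28
xor ecx, 11 → ecx=1127^11=1132
halt.

28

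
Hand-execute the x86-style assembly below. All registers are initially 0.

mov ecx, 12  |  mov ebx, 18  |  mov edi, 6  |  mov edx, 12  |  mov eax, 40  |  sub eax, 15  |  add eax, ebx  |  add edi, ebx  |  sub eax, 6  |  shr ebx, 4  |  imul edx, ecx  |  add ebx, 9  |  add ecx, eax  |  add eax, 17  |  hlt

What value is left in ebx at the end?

mov ecx, 12 → ecx=12
mov ebx, 18 → ebx=18
mov edi, 6 → edi=6
mov edx, 12 → edx=12
mov eax, 40 → eax=40
sub eax, 15 → eax=40-15=25
add eax, ebx → eax=25+18=43
add edi, ebx → edi=6+18=24
sub eax, 6 → eax=43-6=37
shr ebx, 4 → ebx=18>>4=1
imul edx, ecx → edx=12*12=144
add ebx, 9 → ebx=1+9=10
add ecx, eax → ecx=12+37=49
add eax, 17 → eax=37+17=54
halt.

10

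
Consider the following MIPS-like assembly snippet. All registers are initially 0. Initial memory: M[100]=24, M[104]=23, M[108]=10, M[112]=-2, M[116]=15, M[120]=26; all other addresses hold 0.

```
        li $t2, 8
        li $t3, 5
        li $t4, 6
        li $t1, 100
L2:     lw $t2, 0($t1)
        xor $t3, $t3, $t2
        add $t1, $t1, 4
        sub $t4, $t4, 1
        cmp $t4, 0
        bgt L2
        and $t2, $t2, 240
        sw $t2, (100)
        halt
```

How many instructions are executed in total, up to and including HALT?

43

after li $t2, 8: $t2=8
after li $t3, 5: $t3=5
after li $t4, 6: $t4=6
after li $t1, 100: $t1=100
after lw $t2, 0($t1): $t2=M[100]=24
after xor $t3, $t3, $t2: $t3=5^24=29
after add $t1, $t1, 4: $t1=100+4=104
after sub $t4, $t4, 1: $t4=6-1=5
cmp $t4, 0  (cmp 5,0)
bgt L2: taken
after lw $t2, 0($t1): $t2=M[104]=23
after xor $t3, $t3, $t2: $t3=29^23=10
after add $t1, $t1, 4: $t1=104+4=108
after sub $t4, $t4, 1: $t4=5-1=4
cmp $t4, 0  (cmp 4,0)
bgt L2: taken
after lw $t2, 0($t1): $t2=M[108]=10
after xor $t3, $t3, $t2: $t3=10^10=0
after add $t1, $t1, 4: $t1=108+4=112
after sub $t4, $t4, 1: $t4=4-1=3
cmp $t4, 0  (cmp 3,0)
bgt L2: taken
after lw $t2, 0($t1): $t2=M[112]=-2
after xor $t3, $t3, $t2: $t3=0^(-2)=-2
after add $t1, $t1, 4: $t1=112+4=116
after sub $t4, $t4, 1: $t4=3-1=2
cmp $t4, 0  (cmp 2,0)
bgt L2: taken
after lw $t2, 0($t1): $t2=M[116]=15
after xor $t3, $t3, $t2: $t3=(-2)^15=-15
after add $t1, $t1, 4: $t1=116+4=120
after sub $t4, $t4, 1: $t4=2-1=1
cmp $t4, 0  (cmp 1,0)
bgt L2: taken
after lw $t2, 0($t1): $t2=M[120]=26
after xor $t3, $t3, $t2: $t3=(-15)^26=-21
after add $t1, $t1, 4: $t1=120+4=124
after sub $t4, $t4, 1: $t4=1-1=0
cmp $t4, 0  (cmp 0,0)
bgt L2: not taken
after and $t2, $t2, 240: $t2=26&240=16
sw $t2, (100) → M[100]=16
halt.
Total executed instructions: 43.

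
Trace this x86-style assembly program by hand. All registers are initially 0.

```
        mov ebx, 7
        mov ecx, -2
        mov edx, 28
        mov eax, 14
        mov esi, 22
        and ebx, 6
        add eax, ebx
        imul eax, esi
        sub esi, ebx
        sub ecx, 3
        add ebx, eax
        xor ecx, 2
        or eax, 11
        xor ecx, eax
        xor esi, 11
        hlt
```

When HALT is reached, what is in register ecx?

-446

mov ebx, 7 → ebx=7
mov ecx, -2 → ecx=-2
mov edx, 28 → edx=28
mov eax, 14 → eax=14
mov esi, 22 → esi=22
and ebx, 6 → ebx=7&6=6
add eax, ebx → eax=14+6=20
imul eax, esi → eax=20*22=440
sub esi, ebx → esi=22-6=16
sub ecx, 3 → ecx=(-2)-3=-5
add ebx, eax → ebx=6+440=446
xor ecx, 2 → ecx=(-5)^2=-7
or eax, 11 → eax=440|11=443
xor ecx, eax → ecx=(-7)^443=-446
xor esi, 11 → esi=16^11=27
halt.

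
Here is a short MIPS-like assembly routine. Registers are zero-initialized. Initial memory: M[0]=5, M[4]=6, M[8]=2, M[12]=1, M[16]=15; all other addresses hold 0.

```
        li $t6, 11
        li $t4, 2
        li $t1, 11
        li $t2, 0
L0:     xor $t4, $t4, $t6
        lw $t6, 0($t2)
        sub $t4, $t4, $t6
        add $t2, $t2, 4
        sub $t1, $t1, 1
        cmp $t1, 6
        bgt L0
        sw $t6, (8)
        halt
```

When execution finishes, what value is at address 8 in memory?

15

$t6=11
$t4=2
$t1=11
$t2=0
$t4=2^11=9
$t6=M[0]=5
$t4=9-5=4
$t2=0+4=4
$t1=11-1=10
cmp $t1, 6  (cmp 10,6)
bgt L0: taken
$t4=4^5=1
$t6=M[4]=6
$t4=1-6=-5
$t2=4+4=8
$t1=10-1=9
cmp $t1, 6  (cmp 9,6)
bgt L0: taken
$t4=(-5)^6=-3
$t6=M[8]=2
$t4=(-3)-2=-5
$t2=8+4=12
$t1=9-1=8
cmp $t1, 6  (cmp 8,6)
bgt L0: taken
$t4=(-5)^2=-7
$t6=M[12]=1
$t4=(-7)-1=-8
$t2=12+4=16
$t1=8-1=7
cmp $t1, 6  (cmp 7,6)
bgt L0: taken
$t4=(-8)^1=-7
$t6=M[16]=15
$t4=(-7)-15=-22
$t2=16+4=20
$t1=7-1=6
cmp $t1, 6  (cmp 6,6)
bgt L0: not taken
sw $t6, (8) → M[8]=15
halt.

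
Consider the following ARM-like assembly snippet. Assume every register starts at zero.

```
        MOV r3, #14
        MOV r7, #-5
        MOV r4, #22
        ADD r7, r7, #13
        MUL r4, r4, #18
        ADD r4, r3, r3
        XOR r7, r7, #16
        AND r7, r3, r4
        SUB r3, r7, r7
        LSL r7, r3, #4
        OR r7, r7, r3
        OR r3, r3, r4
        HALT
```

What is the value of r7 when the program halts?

0

after MOV r3, #14: r3=14
after MOV r7, #-5: r7=-5
after MOV r4, #22: r4=22
after ADD r7, r7, #13: r7=(-5)+13=8
after MUL r4, r4, #18: r4=22*18=396
after ADD r4, r3, r3: r4=14+14=28
after XOR r7, r7, #16: r7=8^16=24
after AND r7, r3, r4: r7=14&28=12
after SUB r3, r7, r7: r3=12-12=0
after LSL r7, r3, #4: r7=0<<4=0
after OR r7, r7, r3: r7=0|0=0
after OR r3, r3, r4: r3=0|28=28
halt.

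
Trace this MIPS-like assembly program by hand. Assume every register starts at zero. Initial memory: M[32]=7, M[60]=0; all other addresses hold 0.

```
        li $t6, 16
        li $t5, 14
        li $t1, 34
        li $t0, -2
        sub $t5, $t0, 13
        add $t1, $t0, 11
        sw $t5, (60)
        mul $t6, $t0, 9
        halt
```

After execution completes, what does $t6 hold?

li $t6, 16 → $t6=16
li $t5, 14 → $t5=14
li $t1, 34 → $t1=34
li $t0, -2 → $t0=-2
sub $t5, $t0, 13 → $t5=(-2)-13=-15
add $t1, $t0, 11 → $t1=(-2)+11=9
sw $t5, (60) → M[60]=-15
mul $t6, $t0, 9 → $t6=(-2)*9=-18
halt.

-18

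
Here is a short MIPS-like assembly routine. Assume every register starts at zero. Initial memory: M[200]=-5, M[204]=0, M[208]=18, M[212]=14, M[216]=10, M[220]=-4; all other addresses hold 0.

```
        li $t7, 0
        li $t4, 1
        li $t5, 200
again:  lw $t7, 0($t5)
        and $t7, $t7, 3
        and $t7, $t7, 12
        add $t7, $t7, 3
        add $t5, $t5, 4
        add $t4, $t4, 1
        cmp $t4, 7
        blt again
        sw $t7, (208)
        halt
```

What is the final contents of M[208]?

3

li $t7, 0 → $t7=0
li $t4, 1 → $t4=1
li $t5, 200 → $t5=200
lw $t7, 0($t5) → $t7=M[200]=-5
and $t7, $t7, 3 → $t7=(-5)&3=3
and $t7, $t7, 12 → $t7=3&12=0
add $t7, $t7, 3 → $t7=0+3=3
add $t5, $t5, 4 → $t5=200+4=204
add $t4, $t4, 1 → $t4=1+1=2
cmp $t4, 7  (cmp 2,7)
blt again: taken
lw $t7, 0($t5) → $t7=M[204]=0
and $t7, $t7, 3 → $t7=0&3=0
and $t7, $t7, 12 → $t7=0&12=0
add $t7, $t7, 3 → $t7=0+3=3
add $t5, $t5, 4 → $t5=204+4=208
add $t4, $t4, 1 → $t4=2+1=3
cmp $t4, 7  (cmp 3,7)
blt again: taken
lw $t7, 0($t5) → $t7=M[208]=18
and $t7, $t7, 3 → $t7=18&3=2
and $t7, $t7, 12 → $t7=2&12=0
add $t7, $t7, 3 → $t7=0+3=3
add $t5, $t5, 4 → $t5=208+4=212
add $t4, $t4, 1 → $t4=3+1=4
cmp $t4, 7  (cmp 4,7)
blt again: taken
lw $t7, 0($t5) → $t7=M[212]=14
and $t7, $t7, 3 → $t7=14&3=2
and $t7, $t7, 12 → $t7=2&12=0
add $t7, $t7, 3 → $t7=0+3=3
add $t5, $t5, 4 → $t5=212+4=216
add $t4, $t4, 1 → $t4=4+1=5
cmp $t4, 7  (cmp 5,7)
blt again: taken
lw $t7, 0($t5) → $t7=M[216]=10
and $t7, $t7, 3 → $t7=10&3=2
and $t7, $t7, 12 → $t7=2&12=0
add $t7, $t7, 3 → $t7=0+3=3
add $t5, $t5, 4 → $t5=216+4=220
add $t4, $t4, 1 → $t4=5+1=6
cmp $t4, 7  (cmp 6,7)
blt again: taken
lw $t7, 0($t5) → $t7=M[220]=-4
and $t7, $t7, 3 → $t7=(-4)&3=0
and $t7, $t7, 12 → $t7=0&12=0
add $t7, $t7, 3 → $t7=0+3=3
add $t5, $t5, 4 → $t5=220+4=224
add $t4, $t4, 1 → $t4=6+1=7
cmp $t4, 7  (cmp 7,7)
blt again: not taken
sw $t7, (208) → M[208]=3
halt.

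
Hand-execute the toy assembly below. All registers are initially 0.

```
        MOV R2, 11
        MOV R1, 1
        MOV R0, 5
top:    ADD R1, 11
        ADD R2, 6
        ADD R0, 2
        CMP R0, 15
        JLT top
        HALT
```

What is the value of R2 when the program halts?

R2=11
R1=1
R0=5
R1=1+11=12
R2=11+6=17
R0=5+2=7
CMP R0, 15  (cmp 7,15)
JLT top: taken
R1=12+11=23
R2=17+6=23
R0=7+2=9
CMP R0, 15  (cmp 9,15)
JLT top: taken
R1=23+11=34
R2=23+6=29
R0=9+2=11
CMP R0, 15  (cmp 11,15)
JLT top: taken
R1=34+11=45
R2=29+6=35
R0=11+2=13
CMP R0, 15  (cmp 13,15)
JLT top: taken
R1=45+11=56
R2=35+6=41
R0=13+2=15
CMP R0, 15  (cmp 15,15)
JLT top: not taken
halt.

41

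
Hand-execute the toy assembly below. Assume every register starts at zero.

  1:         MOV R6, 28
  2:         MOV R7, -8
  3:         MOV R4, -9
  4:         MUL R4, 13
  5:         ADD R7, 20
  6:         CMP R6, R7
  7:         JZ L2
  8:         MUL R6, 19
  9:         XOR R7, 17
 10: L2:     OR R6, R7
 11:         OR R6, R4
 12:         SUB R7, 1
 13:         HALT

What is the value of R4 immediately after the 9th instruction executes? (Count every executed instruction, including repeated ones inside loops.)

-117

MOV R6, 28 → R6=28
MOV R7, -8 → R7=-8
MOV R4, -9 → R4=-9
MUL R4, 13 → R4=(-9)*13=-117
ADD R7, 20 → R7=(-8)+20=12
CMP R6, R7  (cmp 28,12)
JZ L2: not taken
MUL R6, 19 → R6=28*19=532
XOR R7, 17 → R7=12^17=29
After step 9: R4 = -117.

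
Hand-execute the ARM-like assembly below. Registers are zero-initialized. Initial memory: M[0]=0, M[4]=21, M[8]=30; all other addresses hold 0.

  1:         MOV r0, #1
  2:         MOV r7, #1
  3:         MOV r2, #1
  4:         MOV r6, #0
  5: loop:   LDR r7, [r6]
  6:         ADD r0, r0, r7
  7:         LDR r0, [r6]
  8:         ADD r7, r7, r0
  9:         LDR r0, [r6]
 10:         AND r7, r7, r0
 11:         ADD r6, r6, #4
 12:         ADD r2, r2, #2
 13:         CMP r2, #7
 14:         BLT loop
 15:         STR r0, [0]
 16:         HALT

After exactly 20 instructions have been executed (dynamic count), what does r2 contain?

MOV r0, #1 → r0=1
MOV r7, #1 → r7=1
MOV r2, #1 → r2=1
MOV r6, #0 → r6=0
LDR r7, [r6] → r7=M[0]=0
ADD r0, r0, r7 → r0=1+0=1
LDR r0, [r6] → r0=M[0]=0
ADD r7, r7, r0 → r7=0+0=0
LDR r0, [r6] → r0=M[0]=0
AND r7, r7, r0 → r7=0&0=0
ADD r6, r6, #4 → r6=0+4=4
ADD r2, r2, #2 → r2=1+2=3
CMP r2, #7  (cmp 3,7)
BLT loop: taken
LDR r7, [r6] → r7=M[4]=21
ADD r0, r0, r7 → r0=0+21=21
LDR r0, [r6] → r0=M[4]=21
ADD r7, r7, r0 → r7=21+21=42
LDR r0, [r6] → r0=M[4]=21
AND r7, r7, r0 → r7=42&21=0
After step 20: r2 = 3.

3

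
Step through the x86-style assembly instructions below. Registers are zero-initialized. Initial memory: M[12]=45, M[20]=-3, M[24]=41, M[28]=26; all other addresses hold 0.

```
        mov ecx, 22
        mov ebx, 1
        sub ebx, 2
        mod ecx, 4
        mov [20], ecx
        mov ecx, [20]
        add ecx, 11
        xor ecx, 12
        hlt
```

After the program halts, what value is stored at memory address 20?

mov ecx, 22 → ecx=22
mov ebx, 1 → ebx=1
sub ebx, 2 → ebx=1-2=-1
mod ecx, 4 → ecx=22%4=2
mov [20], ecx → M[20]=2
mov ecx, [20] → ecx=M[20]=2
add ecx, 11 → ecx=2+11=13
xor ecx, 12 → ecx=13^12=1
halt.

2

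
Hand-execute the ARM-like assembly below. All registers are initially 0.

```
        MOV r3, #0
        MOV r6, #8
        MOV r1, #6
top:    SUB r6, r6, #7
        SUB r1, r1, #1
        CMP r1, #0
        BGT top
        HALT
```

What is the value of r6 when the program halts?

-34

r3=0
r6=8
r1=6
r6=8-7=1
r1=6-1=5
CMP r1, #0  (cmp 5,0)
BGT top: taken
r6=1-7=-6
r1=5-1=4
CMP r1, #0  (cmp 4,0)
BGT top: taken
r6=(-6)-7=-13
r1=4-1=3
CMP r1, #0  (cmp 3,0)
BGT top: taken
r6=(-13)-7=-20
r1=3-1=2
CMP r1, #0  (cmp 2,0)
BGT top: taken
r6=(-20)-7=-27
r1=2-1=1
CMP r1, #0  (cmp 1,0)
BGT top: taken
r6=(-27)-7=-34
r1=1-1=0
CMP r1, #0  (cmp 0,0)
BGT top: not taken
halt.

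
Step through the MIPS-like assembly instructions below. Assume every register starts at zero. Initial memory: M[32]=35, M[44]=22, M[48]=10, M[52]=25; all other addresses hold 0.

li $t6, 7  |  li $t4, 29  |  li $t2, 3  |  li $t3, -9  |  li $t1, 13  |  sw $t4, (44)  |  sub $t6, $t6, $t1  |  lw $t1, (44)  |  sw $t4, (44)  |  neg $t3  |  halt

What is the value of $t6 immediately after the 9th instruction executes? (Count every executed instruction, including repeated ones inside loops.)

$t6=7
$t4=29
$t2=3
$t3=-9
$t1=13
sw $t4, (44) → M[44]=29
$t6=7-13=-6
$t1=M[44]=29
sw $t4, (44) → M[44]=29
After step 9: $t6 = -6.

-6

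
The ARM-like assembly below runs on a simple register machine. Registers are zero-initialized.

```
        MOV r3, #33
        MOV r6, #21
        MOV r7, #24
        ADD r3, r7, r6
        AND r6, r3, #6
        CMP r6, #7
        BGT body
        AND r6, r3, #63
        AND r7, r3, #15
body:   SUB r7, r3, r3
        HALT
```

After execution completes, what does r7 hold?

r3=33
r6=21
r7=24
r3=24+21=45
r6=45&6=4
CMP r6, #7  (cmp 4,7)
BGT body: not taken
r6=45&63=45
r7=45&15=13
r7=45-45=0
halt.

0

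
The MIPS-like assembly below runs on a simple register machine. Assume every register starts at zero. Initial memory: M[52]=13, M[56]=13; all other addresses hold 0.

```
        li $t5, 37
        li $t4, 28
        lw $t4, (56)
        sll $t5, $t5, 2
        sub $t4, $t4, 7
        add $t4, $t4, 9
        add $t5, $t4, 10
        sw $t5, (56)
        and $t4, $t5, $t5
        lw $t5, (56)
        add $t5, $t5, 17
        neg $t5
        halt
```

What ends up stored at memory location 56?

25

$t5=37
$t4=28
$t4=M[56]=13
$t5=37<<2=148
$t4=13-7=6
$t4=6+9=15
$t5=15+10=25
sw $t5, (56) → M[56]=25
$t4=25&25=25
$t5=M[56]=25
$t5=25+17=42
$t5=-(42)=-42
halt.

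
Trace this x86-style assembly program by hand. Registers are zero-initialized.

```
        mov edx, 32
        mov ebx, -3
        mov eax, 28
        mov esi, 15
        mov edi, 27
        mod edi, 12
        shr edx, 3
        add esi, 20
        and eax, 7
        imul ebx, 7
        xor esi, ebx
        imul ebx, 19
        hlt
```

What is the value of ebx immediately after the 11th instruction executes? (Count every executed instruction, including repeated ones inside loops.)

-21

edx=32
ebx=-3
eax=28
esi=15
edi=27
edi=27%12=3
edx=32>>3=4
esi=15+20=35
eax=28&7=4
ebx=(-3)*7=-21
esi=35^(-21)=-56
After step 11: ebx = -21.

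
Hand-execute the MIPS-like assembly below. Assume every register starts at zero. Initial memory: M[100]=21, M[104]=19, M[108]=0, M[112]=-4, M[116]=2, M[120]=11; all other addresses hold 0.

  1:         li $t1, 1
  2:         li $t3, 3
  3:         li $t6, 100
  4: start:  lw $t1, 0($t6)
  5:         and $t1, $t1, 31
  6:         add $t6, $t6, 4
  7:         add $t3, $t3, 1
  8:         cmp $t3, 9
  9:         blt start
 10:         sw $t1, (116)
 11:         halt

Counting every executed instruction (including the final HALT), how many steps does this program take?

41

li $t1, 1 → $t1=1
li $t3, 3 → $t3=3
li $t6, 100 → $t6=100
lw $t1, 0($t6) → $t1=M[100]=21
and $t1, $t1, 31 → $t1=21&31=21
add $t6, $t6, 4 → $t6=100+4=104
add $t3, $t3, 1 → $t3=3+1=4
cmp $t3, 9  (cmp 4,9)
blt start: taken
lw $t1, 0($t6) → $t1=M[104]=19
and $t1, $t1, 31 → $t1=19&31=19
add $t6, $t6, 4 → $t6=104+4=108
add $t3, $t3, 1 → $t3=4+1=5
cmp $t3, 9  (cmp 5,9)
blt start: taken
lw $t1, 0($t6) → $t1=M[108]=0
and $t1, $t1, 31 → $t1=0&31=0
add $t6, $t6, 4 → $t6=108+4=112
add $t3, $t3, 1 → $t3=5+1=6
cmp $t3, 9  (cmp 6,9)
blt start: taken
lw $t1, 0($t6) → $t1=M[112]=-4
and $t1, $t1, 31 → $t1=(-4)&31=28
add $t6, $t6, 4 → $t6=112+4=116
add $t3, $t3, 1 → $t3=6+1=7
cmp $t3, 9  (cmp 7,9)
blt start: taken
lw $t1, 0($t6) → $t1=M[116]=2
and $t1, $t1, 31 → $t1=2&31=2
add $t6, $t6, 4 → $t6=116+4=120
add $t3, $t3, 1 → $t3=7+1=8
cmp $t3, 9  (cmp 8,9)
blt start: taken
lw $t1, 0($t6) → $t1=M[120]=11
and $t1, $t1, 31 → $t1=11&31=11
add $t6, $t6, 4 → $t6=120+4=124
add $t3, $t3, 1 → $t3=8+1=9
cmp $t3, 9  (cmp 9,9)
blt start: not taken
sw $t1, (116) → M[116]=11
halt.
Total executed instructions: 41.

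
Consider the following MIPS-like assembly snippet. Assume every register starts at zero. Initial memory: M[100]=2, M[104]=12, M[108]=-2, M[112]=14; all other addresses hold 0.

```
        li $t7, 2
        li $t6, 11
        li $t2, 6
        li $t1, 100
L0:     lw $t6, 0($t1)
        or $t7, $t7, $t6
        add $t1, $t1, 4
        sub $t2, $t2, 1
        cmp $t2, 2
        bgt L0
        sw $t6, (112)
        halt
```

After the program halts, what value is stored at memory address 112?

14

$t7=2
$t6=11
$t2=6
$t1=100
$t6=M[100]=2
$t7=2|2=2
$t1=100+4=104
$t2=6-1=5
cmp $t2, 2  (cmp 5,2)
bgt L0: taken
$t6=M[104]=12
$t7=2|12=14
$t1=104+4=108
$t2=5-1=4
cmp $t2, 2  (cmp 4,2)
bgt L0: taken
$t6=M[108]=-2
$t7=14|(-2)=-2
$t1=108+4=112
$t2=4-1=3
cmp $t2, 2  (cmp 3,2)
bgt L0: taken
$t6=M[112]=14
$t7=(-2)|14=-2
$t1=112+4=116
$t2=3-1=2
cmp $t2, 2  (cmp 2,2)
bgt L0: not taken
sw $t6, (112) → M[112]=14
halt.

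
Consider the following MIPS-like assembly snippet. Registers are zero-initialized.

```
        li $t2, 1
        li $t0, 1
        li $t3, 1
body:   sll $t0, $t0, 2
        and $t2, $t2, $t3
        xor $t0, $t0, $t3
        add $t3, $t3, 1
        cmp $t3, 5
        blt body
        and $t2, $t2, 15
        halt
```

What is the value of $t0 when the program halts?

li $t2, 1 → $t2=1
li $t0, 1 → $t0=1
li $t3, 1 → $t3=1
sll $t0, $t0, 2 → $t0=1<<2=4
and $t2, $t2, $t3 → $t2=1&1=1
xor $t0, $t0, $t3 → $t0=4^1=5
add $t3, $t3, 1 → $t3=1+1=2
cmp $t3, 5  (cmp 2,5)
blt body: taken
sll $t0, $t0, 2 → $t0=5<<2=20
and $t2, $t2, $t3 → $t2=1&2=0
xor $t0, $t0, $t3 → $t0=20^2=22
add $t3, $t3, 1 → $t3=2+1=3
cmp $t3, 5  (cmp 3,5)
blt body: taken
sll $t0, $t0, 2 → $t0=22<<2=88
and $t2, $t2, $t3 → $t2=0&3=0
xor $t0, $t0, $t3 → $t0=88^3=91
add $t3, $t3, 1 → $t3=3+1=4
cmp $t3, 5  (cmp 4,5)
blt body: taken
sll $t0, $t0, 2 → $t0=91<<2=364
and $t2, $t2, $t3 → $t2=0&4=0
xor $t0, $t0, $t3 → $t0=364^4=360
add $t3, $t3, 1 → $t3=4+1=5
cmp $t3, 5  (cmp 5,5)
blt body: not taken
and $t2, $t2, 15 → $t2=0&15=0
halt.

360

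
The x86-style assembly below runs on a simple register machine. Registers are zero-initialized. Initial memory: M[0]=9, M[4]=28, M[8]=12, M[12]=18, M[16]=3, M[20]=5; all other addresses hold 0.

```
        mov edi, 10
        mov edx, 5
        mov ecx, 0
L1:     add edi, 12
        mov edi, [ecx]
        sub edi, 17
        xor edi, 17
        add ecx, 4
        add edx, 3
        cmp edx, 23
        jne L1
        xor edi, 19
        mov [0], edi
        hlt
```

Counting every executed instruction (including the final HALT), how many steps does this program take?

54

edi=10
edx=5
ecx=0
edi=10+12=22
edi=M[0]=9
edi=9-17=-8
edi=(-8)^17=-23
ecx=0+4=4
edx=5+3=8
cmp edx, 23  (cmp 8,23)
jne L1: taken
edi=(-23)+12=-11
edi=M[4]=28
edi=28-17=11
edi=11^17=26
ecx=4+4=8
edx=8+3=11
cmp edx, 23  (cmp 11,23)
jne L1: taken
edi=26+12=38
edi=M[8]=12
edi=12-17=-5
edi=(-5)^17=-22
ecx=8+4=12
edx=11+3=14
cmp edx, 23  (cmp 14,23)
jne L1: taken
edi=(-22)+12=-10
edi=M[12]=18
edi=18-17=1
edi=1^17=16
ecx=12+4=16
edx=14+3=17
cmp edx, 23  (cmp 17,23)
jne L1: taken
edi=16+12=28
edi=M[16]=3
edi=3-17=-14
edi=(-14)^17=-29
ecx=16+4=20
edx=17+3=20
cmp edx, 23  (cmp 20,23)
jne L1: taken
edi=(-29)+12=-17
edi=M[20]=5
edi=5-17=-12
edi=(-12)^17=-27
ecx=20+4=24
edx=20+3=23
cmp edx, 23  (cmp 23,23)
jne L1: not taken
edi=(-27)^19=-10
mov [0], edi → M[0]=-10
halt.
Total executed instructions: 54.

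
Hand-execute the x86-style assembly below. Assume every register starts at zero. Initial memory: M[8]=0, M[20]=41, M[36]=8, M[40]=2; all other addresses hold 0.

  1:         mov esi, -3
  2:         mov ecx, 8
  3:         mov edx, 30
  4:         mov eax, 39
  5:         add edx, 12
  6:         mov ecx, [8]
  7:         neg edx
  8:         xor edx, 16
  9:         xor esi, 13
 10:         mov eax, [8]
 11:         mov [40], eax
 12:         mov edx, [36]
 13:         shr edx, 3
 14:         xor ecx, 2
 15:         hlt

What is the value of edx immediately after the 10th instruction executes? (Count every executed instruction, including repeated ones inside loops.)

after mov esi, -3: esi=-3
after mov ecx, 8: ecx=8
after mov edx, 30: edx=30
after mov eax, 39: eax=39
after add edx, 12: edx=30+12=42
after mov ecx, [8]: ecx=M[8]=0
after neg edx: edx=-(42)=-42
after xor edx, 16: edx=(-42)^16=-58
after xor esi, 13: esi=(-3)^13=-16
after mov eax, [8]: eax=M[8]=0
After step 10: edx = -58.

-58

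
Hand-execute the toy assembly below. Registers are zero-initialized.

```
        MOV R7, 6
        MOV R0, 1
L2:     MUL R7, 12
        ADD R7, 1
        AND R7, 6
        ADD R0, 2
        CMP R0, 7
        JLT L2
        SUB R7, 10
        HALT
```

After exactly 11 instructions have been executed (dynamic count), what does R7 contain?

0

R7=6
R0=1
R7=6*12=72
R7=72+1=73
R7=73&6=0
R0=1+2=3
CMP R0, 7  (cmp 3,7)
JLT L2: taken
R7=0*12=0
R7=0+1=1
R7=1&6=0
After step 11: R7 = 0.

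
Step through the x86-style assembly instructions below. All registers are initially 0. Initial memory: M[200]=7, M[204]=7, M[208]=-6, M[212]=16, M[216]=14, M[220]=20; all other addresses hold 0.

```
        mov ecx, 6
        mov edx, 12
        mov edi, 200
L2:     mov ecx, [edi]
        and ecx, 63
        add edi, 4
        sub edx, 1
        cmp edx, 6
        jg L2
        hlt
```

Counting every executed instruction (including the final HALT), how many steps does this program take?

40

after mov ecx, 6: ecx=6
after mov edx, 12: edx=12
after mov edi, 200: edi=200
after mov ecx, [edi]: ecx=M[200]=7
after and ecx, 63: ecx=7&63=7
after add edi, 4: edi=200+4=204
after sub edx, 1: edx=12-1=11
cmp edx, 6  (cmp 11,6)
jg L2: taken
after mov ecx, [edi]: ecx=M[204]=7
after and ecx, 63: ecx=7&63=7
after add edi, 4: edi=204+4=208
after sub edx, 1: edx=11-1=10
cmp edx, 6  (cmp 10,6)
jg L2: taken
after mov ecx, [edi]: ecx=M[208]=-6
after and ecx, 63: ecx=(-6)&63=58
after add edi, 4: edi=208+4=212
after sub edx, 1: edx=10-1=9
cmp edx, 6  (cmp 9,6)
jg L2: taken
after mov ecx, [edi]: ecx=M[212]=16
after and ecx, 63: ecx=16&63=16
after add edi, 4: edi=212+4=216
after sub edx, 1: edx=9-1=8
cmp edx, 6  (cmp 8,6)
jg L2: taken
after mov ecx, [edi]: ecx=M[216]=14
after and ecx, 63: ecx=14&63=14
after add edi, 4: edi=216+4=220
after sub edx, 1: edx=8-1=7
cmp edx, 6  (cmp 7,6)
jg L2: taken
after mov ecx, [edi]: ecx=M[220]=20
after and ecx, 63: ecx=20&63=20
after add edi, 4: edi=220+4=224
after sub edx, 1: edx=7-1=6
cmp edx, 6  (cmp 6,6)
jg L2: not taken
halt.
Total executed instructions: 40.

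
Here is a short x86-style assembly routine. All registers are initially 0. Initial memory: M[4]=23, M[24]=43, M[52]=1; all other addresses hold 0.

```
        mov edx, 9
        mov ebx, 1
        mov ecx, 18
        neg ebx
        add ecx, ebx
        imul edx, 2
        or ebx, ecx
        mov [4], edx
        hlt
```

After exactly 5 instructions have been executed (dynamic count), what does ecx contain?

mov edx, 9 → edx=9
mov ebx, 1 → ebx=1
mov ecx, 18 → ecx=18
neg ebx → ebx=-(1)=-1
add ecx, ebx → ecx=18+(-1)=17
After step 5: ecx = 17.

17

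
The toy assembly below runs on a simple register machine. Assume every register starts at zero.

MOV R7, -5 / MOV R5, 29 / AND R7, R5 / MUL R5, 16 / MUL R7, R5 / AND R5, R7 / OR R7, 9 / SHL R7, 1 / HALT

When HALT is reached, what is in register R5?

336

R7=-5
R5=29
R7=(-5)&29=25
R5=29*16=464
R7=25*464=11600
R5=464&11600=336
R7=11600|9=11609
R7=11609<<1=23218
halt.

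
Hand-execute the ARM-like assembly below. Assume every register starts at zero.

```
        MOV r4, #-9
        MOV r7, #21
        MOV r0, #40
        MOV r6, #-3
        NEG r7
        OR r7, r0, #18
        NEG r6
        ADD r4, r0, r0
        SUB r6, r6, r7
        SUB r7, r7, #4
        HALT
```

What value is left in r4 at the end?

r4=-9
r7=21
r0=40
r6=-3
r7=-(21)=-21
r7=40|18=58
r6=-(-3)=3
r4=40+40=80
r6=3-58=-55
r7=58-4=54
halt.

80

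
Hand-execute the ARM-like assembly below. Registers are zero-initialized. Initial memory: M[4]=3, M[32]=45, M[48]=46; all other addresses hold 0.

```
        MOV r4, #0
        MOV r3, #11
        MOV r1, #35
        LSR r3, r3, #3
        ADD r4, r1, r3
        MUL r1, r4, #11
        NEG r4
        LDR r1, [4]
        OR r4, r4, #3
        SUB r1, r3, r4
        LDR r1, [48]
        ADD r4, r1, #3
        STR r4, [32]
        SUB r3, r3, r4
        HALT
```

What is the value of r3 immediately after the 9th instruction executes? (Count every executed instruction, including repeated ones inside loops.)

after MOV r4, #0: r4=0
after MOV r3, #11: r3=11
after MOV r1, #35: r1=35
after LSR r3, r3, #3: r3=11>>3=1
after ADD r4, r1, r3: r4=35+1=36
after MUL r1, r4, #11: r1=36*11=396
after NEG r4: r4=-(36)=-36
after LDR r1, [4]: r1=M[4]=3
after OR r4, r4, #3: r4=(-36)|3=-33
After step 9: r3 = 1.

1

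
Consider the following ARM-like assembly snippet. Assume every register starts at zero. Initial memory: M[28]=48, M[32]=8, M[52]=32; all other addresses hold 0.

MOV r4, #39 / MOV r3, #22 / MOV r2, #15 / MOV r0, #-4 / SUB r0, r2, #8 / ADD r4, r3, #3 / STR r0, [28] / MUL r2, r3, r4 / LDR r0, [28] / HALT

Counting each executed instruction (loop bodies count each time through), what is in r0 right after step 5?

after MOV r4, #39: r4=39
after MOV r3, #22: r3=22
after MOV r2, #15: r2=15
after MOV r0, #-4: r0=-4
after SUB r0, r2, #8: r0=15-8=7
After step 5: r0 = 7.

7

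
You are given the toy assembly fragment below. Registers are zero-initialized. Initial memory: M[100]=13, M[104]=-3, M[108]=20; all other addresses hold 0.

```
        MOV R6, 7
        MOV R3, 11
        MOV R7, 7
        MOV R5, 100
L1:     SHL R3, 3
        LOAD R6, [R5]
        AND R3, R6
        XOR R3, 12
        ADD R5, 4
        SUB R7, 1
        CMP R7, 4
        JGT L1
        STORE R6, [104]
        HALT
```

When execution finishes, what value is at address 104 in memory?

20

MOV R6, 7 → R6=7
MOV R3, 11 → R3=11
MOV R7, 7 → R7=7
MOV R5, 100 → R5=100
SHL R3, 3 → R3=11<<3=88
LOAD R6, [R5] → R6=M[100]=13
AND R3, R6 → R3=88&13=8
XOR R3, 12 → R3=8^12=4
ADD R5, 4 → R5=100+4=104
SUB R7, 1 → R7=7-1=6
CMP R7, 4  (cmp 6,4)
JGT L1: taken
SHL R3, 3 → R3=4<<3=32
LOAD R6, [R5] → R6=M[104]=-3
AND R3, R6 → R3=32&(-3)=32
XOR R3, 12 → R3=32^12=44
ADD R5, 4 → R5=104+4=108
SUB R7, 1 → R7=6-1=5
CMP R7, 4  (cmp 5,4)
JGT L1: taken
SHL R3, 3 → R3=44<<3=352
LOAD R6, [R5] → R6=M[108]=20
AND R3, R6 → R3=352&20=0
XOR R3, 12 → R3=0^12=12
ADD R5, 4 → R5=108+4=112
SUB R7, 1 → R7=5-1=4
CMP R7, 4  (cmp 4,4)
JGT L1: not taken
STORE R6, [104] → M[104]=20
halt.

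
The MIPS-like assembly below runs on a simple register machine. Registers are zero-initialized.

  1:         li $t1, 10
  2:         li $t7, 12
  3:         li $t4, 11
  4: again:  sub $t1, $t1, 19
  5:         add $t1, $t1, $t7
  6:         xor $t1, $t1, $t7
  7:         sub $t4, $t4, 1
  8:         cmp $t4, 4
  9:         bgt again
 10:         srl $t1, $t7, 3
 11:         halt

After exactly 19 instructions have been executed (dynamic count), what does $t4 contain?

$t1=10
$t7=12
$t4=11
$t1=10-19=-9
$t1=(-9)+12=3
$t1=3^12=15
$t4=11-1=10
cmp $t4, 4  (cmp 10,4)
bgt again: taken
$t1=15-19=-4
$t1=(-4)+12=8
$t1=8^12=4
$t4=10-1=9
cmp $t4, 4  (cmp 9,4)
bgt again: taken
$t1=4-19=-15
$t1=(-15)+12=-3
$t1=(-3)^12=-15
$t4=9-1=8
After step 19: $t4 = 8.

8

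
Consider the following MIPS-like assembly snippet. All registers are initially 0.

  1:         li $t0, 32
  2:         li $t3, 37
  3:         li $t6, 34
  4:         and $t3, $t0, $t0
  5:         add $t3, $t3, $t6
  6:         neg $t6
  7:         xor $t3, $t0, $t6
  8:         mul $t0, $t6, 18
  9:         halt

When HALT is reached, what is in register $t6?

after li $t0, 32: $t0=32
after li $t3, 37: $t3=37
after li $t6, 34: $t6=34
after and $t3, $t0, $t0: $t3=32&32=32
after add $t3, $t3, $t6: $t3=32+34=66
after neg $t6: $t6=-(34)=-34
after xor $t3, $t0, $t6: $t3=32^(-34)=-2
after mul $t0, $t6, 18: $t0=(-34)*18=-612
halt.

-34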